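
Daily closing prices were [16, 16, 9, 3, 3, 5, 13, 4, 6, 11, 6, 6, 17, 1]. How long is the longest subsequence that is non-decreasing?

Let dp[i] be the length of the longest such subsequence ending at index i:
i:      1  2  3  4  5  6  7  8  9 10 11 12 13 14
a[i]:  16 16  9  3  3  5 13  4  6 11  6  6 17  1
dp:     1  2  1  1  2  3  4  3  4  5  5  6  7  1
Maximum dp value is 7.

7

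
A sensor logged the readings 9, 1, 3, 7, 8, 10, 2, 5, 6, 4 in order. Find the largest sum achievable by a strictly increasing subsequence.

29

Let S[i] be the best sum of a strictly increasing subsequence ending at i:
i:      1  2  3  4  5  6  7  8  9 10
a[i]:   9  1  3  7  8 10  2  5  6  4
S:      9  1  4 11 19 29  3  9 15  8
Maximum is 29 (e.g. 1 + 3 + 7 + 8 + 10).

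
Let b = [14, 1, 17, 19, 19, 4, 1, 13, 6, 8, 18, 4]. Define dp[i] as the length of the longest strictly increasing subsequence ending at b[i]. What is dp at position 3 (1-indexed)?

2

dp[i] = 1 + max{dp[j] : j<i, b[j]<b[i]} (or 1 if no such j):
i:      1  2  3  4  5  6  7  8  9 10 11 12
b[i]:  14  1 17 19 19  4  1 13  6  8 18  4
dp:     1  1  2  3  3  2  1  3  3  4  5  2
At index 3 the value is 2.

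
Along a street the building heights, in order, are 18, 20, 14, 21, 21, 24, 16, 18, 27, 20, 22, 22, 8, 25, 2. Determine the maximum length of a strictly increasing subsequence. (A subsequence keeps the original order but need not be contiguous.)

6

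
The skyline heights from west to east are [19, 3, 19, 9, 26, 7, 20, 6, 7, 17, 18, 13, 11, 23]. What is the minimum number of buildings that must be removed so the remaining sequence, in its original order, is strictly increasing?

8

Fewest deletions = n − (longest strictly increasing subsequence).
i:      1  2  3  4  5  6  7  8  9 10 11 12 13 14
a[i]:  19  3 19  9 26  7 20  6  7 17 18 13 11 23
dp:     1  1  2  2  3  2  3  2  3  4  5  4  4  6
max dp = 6, so deletions = 14 − 6 = 8.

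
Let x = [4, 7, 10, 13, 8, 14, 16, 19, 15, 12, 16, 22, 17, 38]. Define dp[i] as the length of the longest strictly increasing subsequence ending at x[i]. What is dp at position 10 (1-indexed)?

4

dp[i] = 1 + max{dp[j] : j<i, x[j]<x[i]} (or 1 if no such j):
i:      1  2  3  4  5  6  7  8  9 10 11 12 13 14
x[i]:   4  7 10 13  8 14 16 19 15 12 16 22 17 38
dp:     1  2  3  4  3  5  6  7  6  4  7  8  8  9
At index 10 the value is 4.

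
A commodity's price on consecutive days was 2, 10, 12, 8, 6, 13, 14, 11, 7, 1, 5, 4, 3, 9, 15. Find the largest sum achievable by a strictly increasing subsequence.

Let S[i] be the best sum of a strictly increasing subsequence ending at i:
i:      1  2  3  4  5  6  7  8  9 10 11 12 13 14 15
a[i]:   2 10 12  8  6 13 14 11  7  1  5  4  3  9 15
S:      2 12 24 10  8 37 51 23 15  1  7  6  5 24 66
Maximum is 66 (e.g. 2 + 10 + 12 + 13 + 14 + 15).

66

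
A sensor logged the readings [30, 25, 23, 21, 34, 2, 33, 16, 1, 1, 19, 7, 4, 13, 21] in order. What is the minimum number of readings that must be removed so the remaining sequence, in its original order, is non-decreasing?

Fewest deletions = n − (longest non-decreasing subsequence).
Patience tails:
30 → extends → [30]
25 → replaces 30 → [25]
23 → replaces 25 → [23]
21 → replaces 23 → [21]
34 → extends → [21, 34]
2 → replaces 21 → [2, 34]
33 → replaces 34 → [2, 33]
16 → replaces 33 → [2, 16]
1 → replaces 2 → [1, 16]
1 → replaces 16 → [1, 1]
19 → extends → [1, 1, 19]
7 → replaces 19 → [1, 1, 7]
4 → replaces 7 → [1, 1, 4]
13 → extends → [1, 1, 4, 13]
21 → extends → [1, 1, 4, 13, 21]
Longest non-decreasing subsequence has length 5, so deletions = 15 − 5 = 10.

10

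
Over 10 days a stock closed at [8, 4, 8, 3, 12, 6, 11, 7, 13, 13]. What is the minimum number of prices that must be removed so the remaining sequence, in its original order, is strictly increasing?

6

Fewest deletions = n − (longest strictly increasing subsequence).
i:      1  2  3  4  5  6  7  8  9 10
a[i]:   8  4  8  3 12  6 11  7 13 13
dp:     1  1  2  1  3  2  3  3  4  4
max dp = 4, so deletions = 10 − 4 = 6.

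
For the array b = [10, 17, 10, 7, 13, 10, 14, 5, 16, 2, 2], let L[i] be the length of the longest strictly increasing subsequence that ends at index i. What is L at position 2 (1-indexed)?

dp[i] = 1 + max{dp[j] : j<i, b[j]<b[i]} (or 1 if no such j):
i:      1  2  3  4  5  6  7  8  9 10 11
b[i]:  10 17 10  7 13 10 14  5 16  2  2
dp:     1  2  1  1  2  2  3  1  4  1  1
At index 2 the value is 2.

2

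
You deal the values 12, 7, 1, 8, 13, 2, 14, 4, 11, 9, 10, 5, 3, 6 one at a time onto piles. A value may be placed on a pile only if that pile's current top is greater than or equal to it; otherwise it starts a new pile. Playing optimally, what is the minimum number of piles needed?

Place each on the leftmost legal pile:
12 → new pile 1 (tops now [12])
7 → pile 1 (tops now [7])
1 → pile 1 (tops now [1])
8 → new pile 2 (tops now [1, 8])
13 → new pile 3 (tops now [1, 8, 13])
2 → pile 2 (tops now [1, 2, 13])
14 → new pile 4 (tops now [1, 2, 13, 14])
4 → pile 3 (tops now [1, 2, 4, 14])
11 → pile 4 (tops now [1, 2, 4, 11])
9 → pile 4 (tops now [1, 2, 4, 9])
10 → new pile 5 (tops now [1, 2, 4, 9, 10])
5 → pile 4 (tops now [1, 2, 4, 5, 10])
3 → pile 3 (tops now [1, 2, 3, 5, 10])
6 → pile 5 (tops now [1, 2, 3, 5, 6])
Five piles.

5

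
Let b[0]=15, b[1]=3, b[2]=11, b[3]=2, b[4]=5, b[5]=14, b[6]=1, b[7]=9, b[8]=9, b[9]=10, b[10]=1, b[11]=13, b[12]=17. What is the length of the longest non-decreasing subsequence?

Let dp[i] be the length of the longest such subsequence ending at index i:
i:      0  1  2  3  4  5  6  7  8  9 10 11 12
b[i]:  15  3 11  2  5 14  1  9  9 10  1 13 17
dp:     1  1  2  1  2  3  1  3  4  5  2  6  7
Maximum dp value is 7.

7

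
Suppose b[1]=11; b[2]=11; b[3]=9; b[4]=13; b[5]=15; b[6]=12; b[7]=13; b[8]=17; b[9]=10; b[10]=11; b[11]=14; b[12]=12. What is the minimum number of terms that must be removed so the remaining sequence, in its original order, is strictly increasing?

8

Fewest deletions = n − (longest strictly increasing subsequence).
i:      1  2  3  4  5  6  7  8  9 10 11 12
b[i]:  11 11  9 13 15 12 13 17 10 11 14 12
dp:     1  1  1  2  3  2  3  4  2  3  4  4
max dp = 4, so deletions = 12 − 4 = 8.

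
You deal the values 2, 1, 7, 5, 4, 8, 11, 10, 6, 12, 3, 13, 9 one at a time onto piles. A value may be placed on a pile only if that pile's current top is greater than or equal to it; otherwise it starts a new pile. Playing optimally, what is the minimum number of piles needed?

The minimum number of non-increasing subsequences covering a sequence equals the length of its longest strictly increasing subsequence.
LIS length is 6 (e.g. 2, 7, 8, 11, 12, 13), so 6 piles are needed.

6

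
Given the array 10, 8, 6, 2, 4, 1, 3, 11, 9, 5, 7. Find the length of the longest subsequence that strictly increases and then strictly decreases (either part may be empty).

5

inc[i] = longest strictly increasing subsequence ending at i; dec[i] = longest strictly decreasing subsequence starting at i:
i:      1  2  3  4  5  6  7  8  9 10 11
a[i]:  10  8  6  2  4  1  3 11  9  5  7
inc:    1  1  1  1  2  1  2  3  3  3  4
dec:    5  4  3  2  2  1  1  3  2  1  1
Best peak at i=1 (value 10): inc=1, dec=5, length 1+5−1 = 5.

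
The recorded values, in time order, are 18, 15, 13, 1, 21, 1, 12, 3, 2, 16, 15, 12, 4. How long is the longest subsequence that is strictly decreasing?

Let dp[i] be the longest strictly decreasing subsequence ending at i:
i:      1  2  3  4  5  6  7  8  9 10 11 12 13
a[i]:  18 15 13  1 21  1 12  3  2 16 15 12  4
dp:     1  2  3  4  1  4  4  5  6  2  3  4  5
Maximum is 6.

6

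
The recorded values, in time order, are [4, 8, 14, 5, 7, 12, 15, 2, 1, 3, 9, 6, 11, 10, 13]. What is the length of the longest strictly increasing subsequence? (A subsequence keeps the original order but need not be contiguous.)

Let dp[i] be the length of the longest such subsequence ending at index i:
i:      1  2  3  4  5  6  7  8  9 10 11 12 13 14 15
a[i]:   4  8 14  5  7 12 15  2  1  3  9  6 11 10 13
dp:     1  2  3  2  3  4  5  1  1  2  4  3  5  5  6
Maximum dp value is 6.

6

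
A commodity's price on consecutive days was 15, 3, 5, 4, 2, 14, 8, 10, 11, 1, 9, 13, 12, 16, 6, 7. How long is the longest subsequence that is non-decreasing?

Let dp[i] be the length of the longest such subsequence ending at index i:
i:      1  2  3  4  5  6  7  8  9 10 11 12 13 14 15 16
a[i]:  15  3  5  4  2 14  8 10 11  1  9 13 12 16  6  7
dp:     1  1  2  2  1  3  3  4  5  1  4  6  6  7  3  4
Maximum dp value is 7.

7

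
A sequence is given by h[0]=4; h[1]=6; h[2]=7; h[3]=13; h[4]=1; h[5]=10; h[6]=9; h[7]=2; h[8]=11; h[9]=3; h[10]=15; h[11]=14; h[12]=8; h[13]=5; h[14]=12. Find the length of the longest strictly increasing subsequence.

6

Track the smallest tail for each achievable length (strict):
4 → extends → [4]
6 → extends → [4, 6]
7 → extends → [4, 6, 7]
13 → extends → [4, 6, 7, 13]
1 → replaces 4 → [1, 6, 7, 13]
10 → replaces 13 → [1, 6, 7, 10]
9 → replaces 10 → [1, 6, 7, 9]
2 → replaces 6 → [1, 2, 7, 9]
11 → extends → [1, 2, 7, 9, 11]
3 → replaces 7 → [1, 2, 3, 9, 11]
15 → extends → [1, 2, 3, 9, 11, 15]
14 → replaces 15 → [1, 2, 3, 9, 11, 14]
8 → replaces 9 → [1, 2, 3, 8, 11, 14]
5 → replaces 8 → [1, 2, 3, 5, 11, 14]
12 → replaces 14 → [1, 2, 3, 5, 11, 12]
Six tails, so the longest strictly increasing subsequence has length 6 (e.g. 4, 6, 7, 10, 11, 15).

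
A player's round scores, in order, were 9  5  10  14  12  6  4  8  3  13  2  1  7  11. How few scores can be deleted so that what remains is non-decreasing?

10

Fewest deletions = n − (longest non-decreasing subsequence).
Patience tails:
9 → extends → [9]
5 → replaces 9 → [5]
10 → extends → [5, 10]
14 → extends → [5, 10, 14]
12 → replaces 14 → [5, 10, 12]
6 → replaces 10 → [5, 6, 12]
4 → replaces 5 → [4, 6, 12]
8 → replaces 12 → [4, 6, 8]
3 → replaces 4 → [3, 6, 8]
13 → extends → [3, 6, 8, 13]
2 → replaces 3 → [2, 6, 8, 13]
1 → replaces 2 → [1, 6, 8, 13]
7 → replaces 8 → [1, 6, 7, 13]
11 → replaces 13 → [1, 6, 7, 11]
Longest non-decreasing subsequence has length 4, so deletions = 14 − 4 = 10.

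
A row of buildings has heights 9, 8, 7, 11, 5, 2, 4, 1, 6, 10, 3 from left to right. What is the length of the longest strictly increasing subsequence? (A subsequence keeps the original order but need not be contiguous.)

Track the smallest tail for each achievable length (strict):
9 → extends → [9]
8 → replaces 9 → [8]
7 → replaces 8 → [7]
11 → extends → [7, 11]
5 → replaces 7 → [5, 11]
2 → replaces 5 → [2, 11]
4 → replaces 11 → [2, 4]
1 → replaces 2 → [1, 4]
6 → extends → [1, 4, 6]
10 → extends → [1, 4, 6, 10]
3 → replaces 4 → [1, 3, 6, 10]
Four tails, so the longest strictly increasing subsequence has length 4 (e.g. 2, 4, 6, 10).

4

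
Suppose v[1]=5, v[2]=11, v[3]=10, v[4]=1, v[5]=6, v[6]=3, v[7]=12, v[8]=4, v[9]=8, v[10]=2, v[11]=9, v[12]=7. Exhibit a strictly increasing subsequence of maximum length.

Patience tails give the LIS length; then backtrack through the dp parents:
5 → extends → [5]
11 → extends → [5, 11]
10 → replaces 11 → [5, 10]
1 → replaces 5 → [1, 10]
6 → replaces 10 → [1, 6]
3 → replaces 6 → [1, 3]
12 → extends → [1, 3, 12]
4 → replaces 12 → [1, 3, 4]
8 → extends → [1, 3, 4, 8]
2 → replaces 3 → [1, 2, 4, 8]
9 → extends → [1, 2, 4, 8, 9]
7 → replaces 8 → [1, 2, 4, 7, 9]
Length 5; one witness is 1, 3, 4, 8, 9.

1, 3, 4, 8, 9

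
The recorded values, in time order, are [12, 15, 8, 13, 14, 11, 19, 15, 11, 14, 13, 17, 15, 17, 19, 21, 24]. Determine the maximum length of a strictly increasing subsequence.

Track the smallest tail for each achievable length (strict):
12 → extends → [12]
15 → extends → [12, 15]
8 → replaces 12 → [8, 15]
13 → replaces 15 → [8, 13]
14 → extends → [8, 13, 14]
11 → replaces 13 → [8, 11, 14]
19 → extends → [8, 11, 14, 19]
15 → replaces 19 → [8, 11, 14, 15]
11 → already a tail → [8, 11, 14, 15]
14 → already a tail → [8, 11, 14, 15]
13 → replaces 14 → [8, 11, 13, 15]
17 → extends → [8, 11, 13, 15, 17]
15 → already a tail → [8, 11, 13, 15, 17]
17 → already a tail → [8, 11, 13, 15, 17]
19 → extends → [8, 11, 13, 15, 17, 19]
21 → extends → [8, 11, 13, 15, 17, 19, 21]
24 → extends → [8, 11, 13, 15, 17, 19, 21, 24]
Eight tails, so the longest strictly increasing subsequence has length 8 (e.g. 12, 13, 14, 15, 17, 19, 21, 24).

8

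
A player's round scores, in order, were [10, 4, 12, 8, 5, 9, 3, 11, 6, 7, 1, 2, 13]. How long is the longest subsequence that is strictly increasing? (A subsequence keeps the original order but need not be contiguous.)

5

Let dp[i] be the length of the longest such subsequence ending at index i:
i:      1  2  3  4  5  6  7  8  9 10 11 12 13
a[i]:  10  4 12  8  5  9  3 11  6  7  1  2 13
dp:     1  1  2  2  2  3  1  4  3  4  1  2  5
Maximum dp value is 5.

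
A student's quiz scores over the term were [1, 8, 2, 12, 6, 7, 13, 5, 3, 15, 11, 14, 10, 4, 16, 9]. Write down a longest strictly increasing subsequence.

1, 2, 6, 7, 13, 15, 16

Patience tails give the LIS length; then backtrack through the dp parents:
1 → extends → [1]
8 → extends → [1, 8]
2 → replaces 8 → [1, 2]
12 → extends → [1, 2, 12]
6 → replaces 12 → [1, 2, 6]
7 → extends → [1, 2, 6, 7]
13 → extends → [1, 2, 6, 7, 13]
5 → replaces 6 → [1, 2, 5, 7, 13]
3 → replaces 5 → [1, 2, 3, 7, 13]
15 → extends → [1, 2, 3, 7, 13, 15]
11 → replaces 13 → [1, 2, 3, 7, 11, 15]
14 → replaces 15 → [1, 2, 3, 7, 11, 14]
10 → replaces 11 → [1, 2, 3, 7, 10, 14]
4 → replaces 7 → [1, 2, 3, 4, 10, 14]
16 → extends → [1, 2, 3, 4, 10, 14, 16]
9 → replaces 10 → [1, 2, 3, 4, 9, 14, 16]
Length 7; one witness is 1, 2, 6, 7, 13, 15, 16.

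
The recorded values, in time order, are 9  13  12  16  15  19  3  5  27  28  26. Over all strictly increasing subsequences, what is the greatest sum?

Let S[i] be the best sum of a strictly increasing subsequence ending at i:
i:       1   2   3   4   5   6   7   8   9  10  11
a[i]:    9  13  12  16  15  19   3   5  27  28  26
S:       9  22  21  38  37  57   3   8  84 112  83
Maximum is 112 (e.g. 9 + 13 + 16 + 19 + 27 + 28).

112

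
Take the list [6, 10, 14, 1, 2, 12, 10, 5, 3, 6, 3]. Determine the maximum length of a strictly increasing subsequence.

4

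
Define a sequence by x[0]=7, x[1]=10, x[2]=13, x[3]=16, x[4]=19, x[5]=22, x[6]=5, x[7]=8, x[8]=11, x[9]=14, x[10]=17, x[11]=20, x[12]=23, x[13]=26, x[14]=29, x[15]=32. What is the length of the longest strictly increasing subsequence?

Track the smallest tail for each achievable length (strict):
7 → extends → [7]
10 → extends → [7, 10]
13 → extends → [7, 10, 13]
16 → extends → [7, 10, 13, 16]
19 → extends → [7, 10, 13, 16, 19]
22 → extends → [7, 10, 13, 16, 19, 22]
5 → replaces 7 → [5, 10, 13, 16, 19, 22]
8 → replaces 10 → [5, 8, 13, 16, 19, 22]
11 → replaces 13 → [5, 8, 11, 16, 19, 22]
14 → replaces 16 → [5, 8, 11, 14, 19, 22]
17 → replaces 19 → [5, 8, 11, 14, 17, 22]
20 → replaces 22 → [5, 8, 11, 14, 17, 20]
23 → extends → [5, 8, 11, 14, 17, 20, 23]
26 → extends → [5, 8, 11, 14, 17, 20, 23, 26]
29 → extends → [5, 8, 11, 14, 17, 20, 23, 26, 29]
32 → extends → [5, 8, 11, 14, 17, 20, 23, 26, 29, 32]
Ten tails, so the longest strictly increasing subsequence has length 10 (e.g. 7, 10, 13, 16, 19, 22, 23, 26, 29, 32).

10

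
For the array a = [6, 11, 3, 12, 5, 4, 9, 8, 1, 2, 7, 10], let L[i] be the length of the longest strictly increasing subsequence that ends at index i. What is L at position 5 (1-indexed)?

dp[i] = 1 + max{dp[j] : j<i, a[j]<a[i]} (or 1 if no such j):
i:      1  2  3  4  5  6  7  8  9 10 11 12
a[i]:   6 11  3 12  5  4  9  8  1  2  7 10
dp:     1  2  1  3  2  2  3  3  1  2  3  4
At index 5 the value is 2.

2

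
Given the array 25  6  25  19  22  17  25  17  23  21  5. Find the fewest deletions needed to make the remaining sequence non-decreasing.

7

Fewest deletions = n − (longest non-decreasing subsequence).
Patience tails:
25 → extends → [25]
6 → replaces 25 → [6]
25 → extends → [6, 25]
19 → replaces 25 → [6, 19]
22 → extends → [6, 19, 22]
17 → replaces 19 → [6, 17, 22]
25 → extends → [6, 17, 22, 25]
17 → replaces 22 → [6, 17, 17, 25]
23 → replaces 25 → [6, 17, 17, 23]
21 → replaces 23 → [6, 17, 17, 21]
5 → replaces 6 → [5, 17, 17, 21]
Longest non-decreasing subsequence has length 4, so deletions = 11 − 4 = 7.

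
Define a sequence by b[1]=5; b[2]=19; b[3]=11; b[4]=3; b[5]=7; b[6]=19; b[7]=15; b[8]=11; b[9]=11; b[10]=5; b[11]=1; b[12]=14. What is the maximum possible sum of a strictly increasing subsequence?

Let S[i] be the best sum of a strictly increasing subsequence ending at i:
i:      1  2  3  4  5  6  7  8  9 10 11 12
b[i]:   5 19 11  3  7 19 15 11 11  5  1 14
S:      5 24 16  3 12 35 31 23 23  8  1 37
Maximum is 37 (e.g. 5 + 7 + 11 + 14).

37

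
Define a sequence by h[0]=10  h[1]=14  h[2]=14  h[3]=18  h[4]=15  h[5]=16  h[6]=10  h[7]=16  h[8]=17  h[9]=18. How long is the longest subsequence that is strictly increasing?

Track the smallest tail for each achievable length (strict):
10 → extends → [10]
14 → extends → [10, 14]
14 → already a tail → [10, 14]
18 → extends → [10, 14, 18]
15 → replaces 18 → [10, 14, 15]
16 → extends → [10, 14, 15, 16]
10 → already a tail → [10, 14, 15, 16]
16 → already a tail → [10, 14, 15, 16]
17 → extends → [10, 14, 15, 16, 17]
18 → extends → [10, 14, 15, 16, 17, 18]
Six tails, so the longest strictly increasing subsequence has length 6 (e.g. 10, 14, 15, 16, 17, 18).

6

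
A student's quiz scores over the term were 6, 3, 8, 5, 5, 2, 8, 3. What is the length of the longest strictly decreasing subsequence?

3

Let dp[i] be the longest strictly decreasing subsequence ending at i:
i:     1 2 3 4 5 6 7 8
a[i]:  6 3 8 5 5 2 8 3
dp:    1 2 1 2 2 3 1 3
Maximum is 3.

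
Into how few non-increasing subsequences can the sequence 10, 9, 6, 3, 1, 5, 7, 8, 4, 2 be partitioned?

4

Place each on the leftmost legal pile:
10 → new pile 1 (tops now [10])
9 → pile 1 (tops now [9])
6 → pile 1 (tops now [6])
3 → pile 1 (tops now [3])
1 → pile 1 (tops now [1])
5 → new pile 2 (tops now [1, 5])
7 → new pile 3 (tops now [1, 5, 7])
8 → new pile 4 (tops now [1, 5, 7, 8])
4 → pile 2 (tops now [1, 4, 7, 8])
2 → pile 2 (tops now [1, 2, 7, 8])
Four piles.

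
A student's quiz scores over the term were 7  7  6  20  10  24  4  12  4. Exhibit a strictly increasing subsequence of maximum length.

Patience tails give the LIS length; then backtrack through the dp parents:
7 → extends → [7]
7 → already a tail → [7]
6 → replaces 7 → [6]
20 → extends → [6, 20]
10 → replaces 20 → [6, 10]
24 → extends → [6, 10, 24]
4 → replaces 6 → [4, 10, 24]
12 → replaces 24 → [4, 10, 12]
4 → already a tail → [4, 10, 12]
Length 3; one witness is 7, 20, 24.

7, 20, 24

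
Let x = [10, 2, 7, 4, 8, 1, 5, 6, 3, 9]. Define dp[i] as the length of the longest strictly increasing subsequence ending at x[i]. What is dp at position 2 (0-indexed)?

dp[i] = 1 + max{dp[j] : j<i, x[j]<x[i]} (or 1 if no such j):
i:      0  1  2  3  4  5  6  7  8  9
x[i]:  10  2  7  4  8  1  5  6  3  9
dp:     1  1  2  2  3  1  3  4  2  5
At index 2 the value is 2.

2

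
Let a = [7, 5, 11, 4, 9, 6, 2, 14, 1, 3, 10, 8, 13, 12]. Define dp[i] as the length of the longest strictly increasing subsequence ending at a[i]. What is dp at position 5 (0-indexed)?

dp[i] = 1 + max{dp[j] : j<i, a[j]<a[i]} (or 1 if no such j):
i:      0  1  2  3  4  5  6  7  8  9 10 11 12 13
a[i]:   7  5 11  4  9  6  2 14  1  3 10  8 13 12
dp:     1  1  2  1  2  2  1  3  1  2  3  3  4  4
At index 5 the value is 2.

2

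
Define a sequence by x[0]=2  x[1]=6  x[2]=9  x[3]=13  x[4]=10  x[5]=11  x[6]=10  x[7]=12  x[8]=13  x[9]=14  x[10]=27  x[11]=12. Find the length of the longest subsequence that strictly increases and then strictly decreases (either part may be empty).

inc[i] = longest strictly increasing subsequence ending at i; dec[i] = longest strictly decreasing subsequence starting at i:
i:      0  1  2  3  4  5  6  7  8  9 10 11
x[i]:   2  6  9 13 10 11 10 12 13 14 27 12
inc:    1  2  3  4  4  5  4  6  7  8  9  6
dec:    1  1  1  3  1  2  1  1  2  2  2  1
Best peak at i=10 (value 27): inc=9, dec=2, length 9+2−1 = 10.

10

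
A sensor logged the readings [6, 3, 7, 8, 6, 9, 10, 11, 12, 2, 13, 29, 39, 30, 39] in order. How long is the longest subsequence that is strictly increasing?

11

Track the smallest tail for each achievable length (strict):
6 → extends → [6]
3 → replaces 6 → [3]
7 → extends → [3, 7]
8 → extends → [3, 7, 8]
6 → replaces 7 → [3, 6, 8]
9 → extends → [3, 6, 8, 9]
10 → extends → [3, 6, 8, 9, 10]
11 → extends → [3, 6, 8, 9, 10, 11]
12 → extends → [3, 6, 8, 9, 10, 11, 12]
2 → replaces 3 → [2, 6, 8, 9, 10, 11, 12]
13 → extends → [2, 6, 8, 9, 10, 11, 12, 13]
29 → extends → [2, 6, 8, 9, 10, 11, 12, 13, 29]
39 → extends → [2, 6, 8, 9, 10, 11, 12, 13, 29, 39]
30 → replaces 39 → [2, 6, 8, 9, 10, 11, 12, 13, 29, 30]
39 → extends → [2, 6, 8, 9, 10, 11, 12, 13, 29, 30, 39]
Eleven tails, so the longest strictly increasing subsequence has length 11 (e.g. 6, 7, 8, 9, 10, 11, 12, 13, 29, 30, 39).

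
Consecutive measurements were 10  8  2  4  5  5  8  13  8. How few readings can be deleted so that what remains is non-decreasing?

3

Fewest deletions = n − (longest non-decreasing subsequence).
Patience tails:
10 → extends → [10]
8 → replaces 10 → [8]
2 → replaces 8 → [2]
4 → extends → [2, 4]
5 → extends → [2, 4, 5]
5 → extends → [2, 4, 5, 5]
8 → extends → [2, 4, 5, 5, 8]
13 → extends → [2, 4, 5, 5, 8, 13]
8 → replaces 13 → [2, 4, 5, 5, 8, 8]
Longest non-decreasing subsequence has length 6, so deletions = 9 − 6 = 3.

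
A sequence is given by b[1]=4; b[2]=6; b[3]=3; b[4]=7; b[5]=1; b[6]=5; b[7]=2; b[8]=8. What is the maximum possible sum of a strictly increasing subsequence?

25

Let S[i] be the best sum of a strictly increasing subsequence ending at i:
i:      1  2  3  4  5  6  7  8
b[i]:   4  6  3  7  1  5  2  8
S:      4 10  3 17  1  9  3 25
Maximum is 25 (e.g. 4 + 6 + 7 + 8).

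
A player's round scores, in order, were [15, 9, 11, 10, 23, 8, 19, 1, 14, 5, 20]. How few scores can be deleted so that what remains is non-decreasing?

Fewest deletions = n − (longest non-decreasing subsequence).
Patience tails:
15 → extends → [15]
9 → replaces 15 → [9]
11 → extends → [9, 11]
10 → replaces 11 → [9, 10]
23 → extends → [9, 10, 23]
8 → replaces 9 → [8, 10, 23]
19 → replaces 23 → [8, 10, 19]
1 → replaces 8 → [1, 10, 19]
14 → replaces 19 → [1, 10, 14]
5 → replaces 10 → [1, 5, 14]
20 → extends → [1, 5, 14, 20]
Longest non-decreasing subsequence has length 4, so deletions = 11 − 4 = 7.

7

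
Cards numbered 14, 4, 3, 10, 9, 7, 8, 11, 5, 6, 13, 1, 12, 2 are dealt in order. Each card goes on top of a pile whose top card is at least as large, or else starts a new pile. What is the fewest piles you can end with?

Place each on the leftmost legal pile:
14 → new pile 1 (tops now [14])
4 → pile 1 (tops now [4])
3 → pile 1 (tops now [3])
10 → new pile 2 (tops now [3, 10])
9 → pile 2 (tops now [3, 9])
7 → pile 2 (tops now [3, 7])
8 → new pile 3 (tops now [3, 7, 8])
11 → new pile 4 (tops now [3, 7, 8, 11])
5 → pile 2 (tops now [3, 5, 8, 11])
6 → pile 3 (tops now [3, 5, 6, 11])
13 → new pile 5 (tops now [3, 5, 6, 11, 13])
1 → pile 1 (tops now [1, 5, 6, 11, 13])
12 → pile 5 (tops now [1, 5, 6, 11, 12])
2 → pile 2 (tops now [1, 2, 6, 11, 12])
Five piles.

5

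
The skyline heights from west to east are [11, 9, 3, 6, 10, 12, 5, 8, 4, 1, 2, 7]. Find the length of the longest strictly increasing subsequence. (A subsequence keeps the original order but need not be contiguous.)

4

Track the smallest tail for each achievable length (strict):
11 → extends → [11]
9 → replaces 11 → [9]
3 → replaces 9 → [3]
6 → extends → [3, 6]
10 → extends → [3, 6, 10]
12 → extends → [3, 6, 10, 12]
5 → replaces 6 → [3, 5, 10, 12]
8 → replaces 10 → [3, 5, 8, 12]
4 → replaces 5 → [3, 4, 8, 12]
1 → replaces 3 → [1, 4, 8, 12]
2 → replaces 4 → [1, 2, 8, 12]
7 → replaces 8 → [1, 2, 7, 12]
Four tails, so the longest strictly increasing subsequence has length 4 (e.g. 3, 6, 10, 12).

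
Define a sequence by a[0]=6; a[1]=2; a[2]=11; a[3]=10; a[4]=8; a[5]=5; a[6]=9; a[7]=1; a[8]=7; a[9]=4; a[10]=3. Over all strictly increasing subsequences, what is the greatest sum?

Let S[i] be the best sum of a strictly increasing subsequence ending at i:
i:      0  1  2  3  4  5  6  7  8  9 10
a[i]:   6  2 11 10  8  5  9  1  7  4  3
S:      6  2 17 16 14  7 23  1 14  6  5
Maximum is 23 (e.g. 6 + 8 + 9).

23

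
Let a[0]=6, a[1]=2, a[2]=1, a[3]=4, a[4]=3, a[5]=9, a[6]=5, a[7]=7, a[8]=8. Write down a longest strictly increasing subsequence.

Patience tails give the LIS length; then backtrack through the dp parents:
6 → extends → [6]
2 → replaces 6 → [2]
1 → replaces 2 → [1]
4 → extends → [1, 4]
3 → replaces 4 → [1, 3]
9 → extends → [1, 3, 9]
5 → replaces 9 → [1, 3, 5]
7 → extends → [1, 3, 5, 7]
8 → extends → [1, 3, 5, 7, 8]
Length 5; one witness is 2, 4, 5, 7, 8.

2, 4, 5, 7, 8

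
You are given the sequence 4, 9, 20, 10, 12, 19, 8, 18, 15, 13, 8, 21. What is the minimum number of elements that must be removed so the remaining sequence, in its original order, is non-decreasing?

Fewest deletions = n − (longest non-decreasing subsequence).
Patience tails:
4 → extends → [4]
9 → extends → [4, 9]
20 → extends → [4, 9, 20]
10 → replaces 20 → [4, 9, 10]
12 → extends → [4, 9, 10, 12]
19 → extends → [4, 9, 10, 12, 19]
8 → replaces 9 → [4, 8, 10, 12, 19]
18 → replaces 19 → [4, 8, 10, 12, 18]
15 → replaces 18 → [4, 8, 10, 12, 15]
13 → replaces 15 → [4, 8, 10, 12, 13]
8 → replaces 10 → [4, 8, 8, 12, 13]
21 → extends → [4, 8, 8, 12, 13, 21]
Longest non-decreasing subsequence has length 6, so deletions = 12 − 6 = 6.

6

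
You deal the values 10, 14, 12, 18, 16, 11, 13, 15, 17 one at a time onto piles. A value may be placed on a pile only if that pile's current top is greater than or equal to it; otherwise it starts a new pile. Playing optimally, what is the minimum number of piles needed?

5

Place each on the leftmost legal pile:
10 → new pile 1 (tops now [10])
14 → new pile 2 (tops now [10, 14])
12 → pile 2 (tops now [10, 12])
18 → new pile 3 (tops now [10, 12, 18])
16 → pile 3 (tops now [10, 12, 16])
11 → pile 2 (tops now [10, 11, 16])
13 → pile 3 (tops now [10, 11, 13])
15 → new pile 4 (tops now [10, 11, 13, 15])
17 → new pile 5 (tops now [10, 11, 13, 15, 17])
Five piles.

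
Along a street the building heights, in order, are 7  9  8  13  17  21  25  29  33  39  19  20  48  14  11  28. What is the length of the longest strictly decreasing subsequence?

Let dp[i] be the longest strictly decreasing subsequence ending at i:
i:      1  2  3  4  5  6  7  8  9 10 11 12 13 14 15 16
a[i]:   7  9  8 13 17 21 25 29 33 39 19 20 48 14 11 28
dp:     1  1  2  1  1  1  1  1  1  1  2  2  1  3  4  2
Maximum is 4.

4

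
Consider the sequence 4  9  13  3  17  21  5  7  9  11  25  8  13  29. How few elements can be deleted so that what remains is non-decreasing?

7

Fewest deletions = n − (longest non-decreasing subsequence).
Patience tails:
4 → extends → [4]
9 → extends → [4, 9]
13 → extends → [4, 9, 13]
3 → replaces 4 → [3, 9, 13]
17 → extends → [3, 9, 13, 17]
21 → extends → [3, 9, 13, 17, 21]
5 → replaces 9 → [3, 5, 13, 17, 21]
7 → replaces 13 → [3, 5, 7, 17, 21]
9 → replaces 17 → [3, 5, 7, 9, 21]
11 → replaces 21 → [3, 5, 7, 9, 11]
25 → extends → [3, 5, 7, 9, 11, 25]
8 → replaces 9 → [3, 5, 7, 8, 11, 25]
13 → replaces 25 → [3, 5, 7, 8, 11, 13]
29 → extends → [3, 5, 7, 8, 11, 13, 29]
Longest non-decreasing subsequence has length 7, so deletions = 14 − 7 = 7.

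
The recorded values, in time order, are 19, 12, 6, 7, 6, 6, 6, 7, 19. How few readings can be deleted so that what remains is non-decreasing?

Fewest deletions = n − (longest non-decreasing subsequence).
Patience tails:
19 → extends → [19]
12 → replaces 19 → [12]
6 → replaces 12 → [6]
7 → extends → [6, 7]
6 → replaces 7 → [6, 6]
6 → extends → [6, 6, 6]
6 → extends → [6, 6, 6, 6]
7 → extends → [6, 6, 6, 6, 7]
19 → extends → [6, 6, 6, 6, 7, 19]
Longest non-decreasing subsequence has length 6, so deletions = 9 − 6 = 3.

3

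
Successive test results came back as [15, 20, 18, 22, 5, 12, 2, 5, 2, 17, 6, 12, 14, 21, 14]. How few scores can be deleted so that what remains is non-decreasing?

Fewest deletions = n − (longest non-decreasing subsequence).
Patience tails:
15 → extends → [15]
20 → extends → [15, 20]
18 → replaces 20 → [15, 18]
22 → extends → [15, 18, 22]
5 → replaces 15 → [5, 18, 22]
12 → replaces 18 → [5, 12, 22]
2 → replaces 5 → [2, 12, 22]
5 → replaces 12 → [2, 5, 22]
2 → replaces 5 → [2, 2, 22]
17 → replaces 22 → [2, 2, 17]
6 → replaces 17 → [2, 2, 6]
12 → extends → [2, 2, 6, 12]
14 → extends → [2, 2, 6, 12, 14]
21 → extends → [2, 2, 6, 12, 14, 21]
14 → replaces 21 → [2, 2, 6, 12, 14, 14]
Longest non-decreasing subsequence has length 6, so deletions = 15 − 6 = 9.

9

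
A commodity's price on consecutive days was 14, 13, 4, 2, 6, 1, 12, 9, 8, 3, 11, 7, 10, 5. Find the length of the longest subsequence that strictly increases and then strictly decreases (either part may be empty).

inc[i] = longest strictly increasing subsequence ending at i; dec[i] = longest strictly decreasing subsequence starting at i:
i:      1  2  3  4  5  6  7  8  9 10 11 12 13 14
a[i]:  14 13  4  2  6  1 12  9  8  3 11  7 10  5
inc:    1  1  1  1  2  1  3  3  3  2  4  3  4  3
dec:    7  6  3  2  2  1  5  4  3  1  3  2  2  1
Best peak at i=1 (value 14): inc=1, dec=7, length 1+7−1 = 7.

7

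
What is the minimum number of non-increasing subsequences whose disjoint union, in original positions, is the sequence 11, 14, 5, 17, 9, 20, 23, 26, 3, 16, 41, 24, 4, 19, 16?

Place each on the leftmost legal pile:
11 → new pile 1 (tops now [11])
14 → new pile 2 (tops now [11, 14])
5 → pile 1 (tops now [5, 14])
17 → new pile 3 (tops now [5, 14, 17])
9 → pile 2 (tops now [5, 9, 17])
20 → new pile 4 (tops now [5, 9, 17, 20])
23 → new pile 5 (tops now [5, 9, 17, 20, 23])
26 → new pile 6 (tops now [5, 9, 17, 20, 23, 26])
3 → pile 1 (tops now [3, 9, 17, 20, 23, 26])
16 → pile 3 (tops now [3, 9, 16, 20, 23, 26])
41 → new pile 7 (tops now [3, 9, 16, 20, 23, 26, 41])
24 → pile 6 (tops now [3, 9, 16, 20, 23, 24, 41])
4 → pile 2 (tops now [3, 4, 16, 20, 23, 24, 41])
19 → pile 4 (tops now [3, 4, 16, 19, 23, 24, 41])
16 → pile 3 (tops now [3, 4, 16, 19, 23, 24, 41])
Seven piles.

7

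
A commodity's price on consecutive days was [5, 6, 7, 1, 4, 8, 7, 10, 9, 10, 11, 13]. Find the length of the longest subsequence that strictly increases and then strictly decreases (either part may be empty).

inc[i] = longest strictly increasing subsequence ending at i; dec[i] = longest strictly decreasing subsequence starting at i:
i:      1  2  3  4  5  6  7  8  9 10 11 12
a[i]:   5  6  7  1  4  8  7 10  9 10 11 13
inc:    1  2  3  1  2  4  3  5  5  6  7  8
dec:    2  2  2  1  1  2  1  2  1  1  1  1
Best peak at i=12 (value 13): inc=8, dec=1, length 8+1−1 = 8.

8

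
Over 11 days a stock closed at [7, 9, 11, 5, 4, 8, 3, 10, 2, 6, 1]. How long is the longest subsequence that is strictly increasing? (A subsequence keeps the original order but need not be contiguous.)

3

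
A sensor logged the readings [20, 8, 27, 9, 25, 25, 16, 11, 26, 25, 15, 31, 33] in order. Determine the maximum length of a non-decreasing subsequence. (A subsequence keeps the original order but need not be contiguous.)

Track the smallest tail for each achievable length (allowing ties):
20 → extends → [20]
8 → replaces 20 → [8]
27 → extends → [8, 27]
9 → replaces 27 → [8, 9]
25 → extends → [8, 9, 25]
25 → extends → [8, 9, 25, 25]
16 → replaces 25 → [8, 9, 16, 25]
11 → replaces 16 → [8, 9, 11, 25]
26 → extends → [8, 9, 11, 25, 26]
25 → replaces 26 → [8, 9, 11, 25, 25]
15 → replaces 25 → [8, 9, 11, 15, 25]
31 → extends → [8, 9, 11, 15, 25, 31]
33 → extends → [8, 9, 11, 15, 25, 31, 33]
Seven tails, so the longest non-decreasing subsequence has length 7 (e.g. 8, 9, 25, 25, 26, 31, 33).

7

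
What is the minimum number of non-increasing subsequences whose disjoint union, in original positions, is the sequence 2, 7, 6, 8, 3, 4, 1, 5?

4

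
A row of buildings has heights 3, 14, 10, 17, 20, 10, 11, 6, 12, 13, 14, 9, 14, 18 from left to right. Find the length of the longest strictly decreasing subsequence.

3

Negate each value so 'decreasing' becomes 'increasing', then run patience tails on the negated sequence:
-3 → extends → [-3]
-14 → replaces -3 → [-14]
-10 → extends → [-14, -10]
-17 → replaces -14 → [-17, -10]
-20 → replaces -17 → [-20, -10]
-10 → already a tail → [-20, -10]
-11 → replaces -10 → [-20, -11]
-6 → extends → [-20, -11, -6]
-12 → replaces -11 → [-20, -12, -6]
-13 → replaces -12 → [-20, -13, -6]
-14 → replaces -13 → [-20, -14, -6]
-9 → replaces -6 → [-20, -14, -9]
-14 → already a tail → [-20, -14, -9]
-18 → replaces -14 → [-20, -18, -9]
Three tails, so the longest strictly decreasing subsequence of the original has length 3.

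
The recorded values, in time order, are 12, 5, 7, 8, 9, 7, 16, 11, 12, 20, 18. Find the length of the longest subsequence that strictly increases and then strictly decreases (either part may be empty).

8

inc[i] = longest strictly increasing subsequence ending at i; dec[i] = longest strictly decreasing subsequence starting at i:
i:      1  2  3  4  5  6  7  8  9 10 11
a[i]:  12  5  7  8  9  7 16 11 12 20 18
inc:    1  1  2  3  4  2  5  5  6  7  7
dec:    3  1  1  2  2  1  2  1  1  2  1
Best peak at i=10 (value 20): inc=7, dec=2, length 7+2−1 = 8.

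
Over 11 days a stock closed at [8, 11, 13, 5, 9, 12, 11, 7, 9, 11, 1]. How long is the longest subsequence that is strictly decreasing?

Let dp[i] be the longest strictly decreasing subsequence ending at i:
i:      1  2  3  4  5  6  7  8  9 10 11
a[i]:   8 11 13  5  9 12 11  7  9 11  1
dp:     1  1  1  2  2  2  3  4  4  3  5
Maximum is 5.

5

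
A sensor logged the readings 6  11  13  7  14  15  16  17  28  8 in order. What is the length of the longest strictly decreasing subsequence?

2

Let dp[i] be the longest strictly decreasing subsequence ending at i:
i:      1  2  3  4  5  6  7  8  9 10
a[i]:   6 11 13  7 14 15 16 17 28  8
dp:     1  1  1  2  1  1  1  1  1  2
Maximum is 2.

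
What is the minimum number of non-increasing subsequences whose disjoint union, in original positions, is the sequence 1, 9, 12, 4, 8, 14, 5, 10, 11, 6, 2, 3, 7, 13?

Place each on the leftmost legal pile:
1 → new pile 1 (tops now [1])
9 → new pile 2 (tops now [1, 9])
12 → new pile 3 (tops now [1, 9, 12])
4 → pile 2 (tops now [1, 4, 12])
8 → pile 3 (tops now [1, 4, 8])
14 → new pile 4 (tops now [1, 4, 8, 14])
5 → pile 3 (tops now [1, 4, 5, 14])
10 → pile 4 (tops now [1, 4, 5, 10])
11 → new pile 5 (tops now [1, 4, 5, 10, 11])
6 → pile 4 (tops now [1, 4, 5, 6, 11])
2 → pile 2 (tops now [1, 2, 5, 6, 11])
3 → pile 3 (tops now [1, 2, 3, 6, 11])
7 → pile 5 (tops now [1, 2, 3, 6, 7])
13 → new pile 6 (tops now [1, 2, 3, 6, 7, 13])
Six piles.

6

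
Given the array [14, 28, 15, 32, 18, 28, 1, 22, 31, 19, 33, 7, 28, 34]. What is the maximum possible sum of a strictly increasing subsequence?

Let S[i] be the best sum of a strictly increasing subsequence ending at i:
i:       1   2   3   4   5   6   7   8   9  10  11  12  13  14
a[i]:   14  28  15  32  18  28   1  22  31  19  33   7  28  34
S:      14  42  29  74  47  75   1  69 106  66 139   8  97 173
Maximum is 173 (e.g. 14 + 15 + 18 + 28 + 31 + 33 + 34).

173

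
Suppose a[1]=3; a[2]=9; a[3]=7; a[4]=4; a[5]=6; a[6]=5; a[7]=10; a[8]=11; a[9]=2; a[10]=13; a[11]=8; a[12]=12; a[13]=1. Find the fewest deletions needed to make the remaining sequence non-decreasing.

7

Fewest deletions = n − (longest non-decreasing subsequence).
Patience tails:
3 → extends → [3]
9 → extends → [3, 9]
7 → replaces 9 → [3, 7]
4 → replaces 7 → [3, 4]
6 → extends → [3, 4, 6]
5 → replaces 6 → [3, 4, 5]
10 → extends → [3, 4, 5, 10]
11 → extends → [3, 4, 5, 10, 11]
2 → replaces 3 → [2, 4, 5, 10, 11]
13 → extends → [2, 4, 5, 10, 11, 13]
8 → replaces 10 → [2, 4, 5, 8, 11, 13]
12 → replaces 13 → [2, 4, 5, 8, 11, 12]
1 → replaces 2 → [1, 4, 5, 8, 11, 12]
Longest non-decreasing subsequence has length 6, so deletions = 13 − 6 = 7.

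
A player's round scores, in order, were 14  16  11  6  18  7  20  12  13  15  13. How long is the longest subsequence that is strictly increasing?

Track the smallest tail for each achievable length (strict):
14 → extends → [14]
16 → extends → [14, 16]
11 → replaces 14 → [11, 16]
6 → replaces 11 → [6, 16]
18 → extends → [6, 16, 18]
7 → replaces 16 → [6, 7, 18]
20 → extends → [6, 7, 18, 20]
12 → replaces 18 → [6, 7, 12, 20]
13 → replaces 20 → [6, 7, 12, 13]
15 → extends → [6, 7, 12, 13, 15]
13 → already a tail → [6, 7, 12, 13, 15]
Five tails, so the longest strictly increasing subsequence has length 5 (e.g. 6, 7, 12, 13, 15).

5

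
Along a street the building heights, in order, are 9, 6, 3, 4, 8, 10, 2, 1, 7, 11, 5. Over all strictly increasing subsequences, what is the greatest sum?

Let S[i] be the best sum of a strictly increasing subsequence ending at i:
i:      1  2  3  4  5  6  7  8  9 10 11
a[i]:   9  6  3  4  8 10  2  1  7 11  5
S:      9  6  3  7 15 25  2  1 14 36 12
Maximum is 36 (e.g. 3 + 4 + 8 + 10 + 11).

36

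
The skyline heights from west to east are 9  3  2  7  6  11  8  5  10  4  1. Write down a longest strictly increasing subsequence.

Patience tails give the LIS length; then backtrack through the dp parents:
9 → extends → [9]
3 → replaces 9 → [3]
2 → replaces 3 → [2]
7 → extends → [2, 7]
6 → replaces 7 → [2, 6]
11 → extends → [2, 6, 11]
8 → replaces 11 → [2, 6, 8]
5 → replaces 6 → [2, 5, 8]
10 → extends → [2, 5, 8, 10]
4 → replaces 5 → [2, 4, 8, 10]
1 → replaces 2 → [1, 4, 8, 10]
Length 4; one witness is 3, 7, 8, 10.

3, 7, 8, 10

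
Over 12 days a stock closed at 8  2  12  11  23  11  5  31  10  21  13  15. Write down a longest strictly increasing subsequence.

Patience tails give the LIS length; then backtrack through the dp parents:
8 → extends → [8]
2 → replaces 8 → [2]
12 → extends → [2, 12]
11 → replaces 12 → [2, 11]
23 → extends → [2, 11, 23]
11 → already a tail → [2, 11, 23]
5 → replaces 11 → [2, 5, 23]
31 → extends → [2, 5, 23, 31]
10 → replaces 23 → [2, 5, 10, 31]
21 → replaces 31 → [2, 5, 10, 21]
13 → replaces 21 → [2, 5, 10, 13]
15 → extends → [2, 5, 10, 13, 15]
Length 5; one witness is 2, 5, 10, 13, 15.

2, 5, 10, 13, 15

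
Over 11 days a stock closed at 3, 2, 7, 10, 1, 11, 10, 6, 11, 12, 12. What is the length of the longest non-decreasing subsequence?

Track the smallest tail for each achievable length (allowing ties):
3 → extends → [3]
2 → replaces 3 → [2]
7 → extends → [2, 7]
10 → extends → [2, 7, 10]
1 → replaces 2 → [1, 7, 10]
11 → extends → [1, 7, 10, 11]
10 → replaces 11 → [1, 7, 10, 10]
6 → replaces 7 → [1, 6, 10, 10]
11 → extends → [1, 6, 10, 10, 11]
12 → extends → [1, 6, 10, 10, 11, 12]
12 → extends → [1, 6, 10, 10, 11, 12, 12]
Seven tails, so the longest non-decreasing subsequence has length 7 (e.g. 3, 7, 10, 11, 11, 12, 12).

7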